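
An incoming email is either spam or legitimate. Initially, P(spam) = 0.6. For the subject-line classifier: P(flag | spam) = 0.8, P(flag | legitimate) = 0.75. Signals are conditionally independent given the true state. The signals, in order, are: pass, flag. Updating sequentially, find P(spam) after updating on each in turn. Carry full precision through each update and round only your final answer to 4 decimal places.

0.5614

After 'pass': P(spam) = 0.2·0.6000 / (0.2·0.6000 + 0.25·0.4000) ≈ 0.5455
After 'flag': P(spam) = 0.8·0.5455 / (0.8·0.5455 + 0.75·0.4545) ≈ 0.5614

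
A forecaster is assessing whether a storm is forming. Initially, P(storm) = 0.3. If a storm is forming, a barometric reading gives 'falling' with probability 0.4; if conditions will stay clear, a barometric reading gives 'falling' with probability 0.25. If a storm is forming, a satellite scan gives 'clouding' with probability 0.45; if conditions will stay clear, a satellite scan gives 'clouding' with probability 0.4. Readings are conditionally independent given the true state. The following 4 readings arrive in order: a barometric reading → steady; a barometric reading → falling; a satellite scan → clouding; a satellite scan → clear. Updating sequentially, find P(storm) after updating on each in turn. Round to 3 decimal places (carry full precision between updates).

After a barometric reading='steady': P(storm) = 0.6·0.3000 / (0.6·0.3000 + 0.75·0.7000) ≈ 0.2553
After a barometric reading='falling': P(storm) = 0.4·0.2553 / (0.4·0.2553 + 0.25·0.7447) ≈ 0.3542
After a satellite scan='clouding': P(storm) = 0.45·0.3542 / (0.45·0.3542 + 0.4·0.6458) ≈ 0.3816
After a satellite scan='clear': P(storm) = 0.55·0.3816 / (0.55·0.3816 + 0.6·0.6184) ≈ 0.3613

0.361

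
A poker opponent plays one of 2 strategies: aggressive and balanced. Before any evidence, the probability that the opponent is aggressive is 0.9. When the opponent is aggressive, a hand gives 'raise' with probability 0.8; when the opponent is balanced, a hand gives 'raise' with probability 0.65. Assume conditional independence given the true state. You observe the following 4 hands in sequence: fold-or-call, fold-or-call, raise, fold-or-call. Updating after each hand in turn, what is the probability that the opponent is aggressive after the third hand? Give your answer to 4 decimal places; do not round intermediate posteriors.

After 'fold-or-call': P(aggressive) = 0.2·0.9000 / (0.2·0.9000 + 0.35·0.1000) ≈ 0.8372
After 'fold-or-call': P(aggressive) = 0.2·0.8372 / (0.2·0.8372 + 0.35·0.1628) ≈ 0.7461
After 'raise': P(aggressive) = 0.8·0.7461 / (0.8·0.7461 + 0.65·0.2539) ≈ 0.7834

0.7834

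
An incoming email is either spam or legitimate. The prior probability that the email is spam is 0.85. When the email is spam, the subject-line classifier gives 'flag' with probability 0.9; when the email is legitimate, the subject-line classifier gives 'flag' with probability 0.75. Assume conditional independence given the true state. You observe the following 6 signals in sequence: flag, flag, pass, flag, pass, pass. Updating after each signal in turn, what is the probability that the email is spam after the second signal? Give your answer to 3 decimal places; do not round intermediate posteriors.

After 'flag': P(spam) = 0.9·0.8500 / (0.9·0.8500 + 0.75·0.1500) ≈ 0.8718
After 'flag': P(spam) = 0.9·0.8718 / (0.9·0.8718 + 0.75·0.1282) ≈ 0.8908

0.891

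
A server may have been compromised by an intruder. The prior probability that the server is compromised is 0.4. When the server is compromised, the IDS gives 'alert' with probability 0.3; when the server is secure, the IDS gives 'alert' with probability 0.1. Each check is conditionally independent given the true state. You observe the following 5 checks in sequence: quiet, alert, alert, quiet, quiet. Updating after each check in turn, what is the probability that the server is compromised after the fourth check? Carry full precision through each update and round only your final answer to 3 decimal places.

After 'quiet': P(compromised) = 0.7·0.4000 / (0.7·0.4000 + 0.9·0.6000) ≈ 0.3415
After 'alert': P(compromised) = 0.3·0.3415 / (0.3·0.3415 + 0.1·0.6585) ≈ 0.6087
After 'alert': P(compromised) = 0.3·0.6087 / (0.3·0.6087 + 0.1·0.3913) ≈ 0.8235
After 'quiet': P(compromised) = 0.7·0.8235 / (0.7·0.8235 + 0.9·0.1765) ≈ 0.7840

0.784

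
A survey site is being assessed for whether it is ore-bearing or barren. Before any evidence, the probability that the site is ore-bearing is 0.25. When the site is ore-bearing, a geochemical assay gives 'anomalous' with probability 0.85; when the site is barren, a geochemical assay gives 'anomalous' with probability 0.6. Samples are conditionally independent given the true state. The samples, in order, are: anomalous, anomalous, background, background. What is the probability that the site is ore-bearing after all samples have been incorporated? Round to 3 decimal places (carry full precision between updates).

Each posterior becomes the prior for the next update.
After 'anomalous': P(ore) = 0.85·0.2500 / (0.85·0.2500 + 0.6·0.7500) ≈ 0.3208
After 'anomalous': P(ore) = 0.85·0.3208 / (0.85·0.3208 + 0.6·0.6792) ≈ 0.4008
After 'background': P(ore) = 0.15·0.4008 / (0.15·0.4008 + 0.4·0.5992) ≈ 0.2006
After 'background': P(ore) = 0.15·0.2006 / (0.15·0.2006 + 0.4·0.7994) ≈ 0.0860

0.086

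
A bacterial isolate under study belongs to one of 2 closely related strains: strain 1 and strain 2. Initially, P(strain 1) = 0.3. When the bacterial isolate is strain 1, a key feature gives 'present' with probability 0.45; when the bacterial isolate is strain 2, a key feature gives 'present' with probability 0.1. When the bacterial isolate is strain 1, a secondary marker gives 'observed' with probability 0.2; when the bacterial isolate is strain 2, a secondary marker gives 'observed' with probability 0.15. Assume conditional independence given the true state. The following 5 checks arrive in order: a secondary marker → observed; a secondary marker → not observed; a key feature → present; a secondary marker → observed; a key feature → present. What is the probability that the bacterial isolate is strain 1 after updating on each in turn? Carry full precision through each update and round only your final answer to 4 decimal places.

After a secondary marker='observed': P(strain 1) = 0.2·0.3000 / (0.2·0.3000 + 0.15·0.7000) ≈ 0.3636
After a secondary marker='not observed': P(strain 1) = 0.8·0.3636 / (0.8·0.3636 + 0.85·0.6364) ≈ 0.3497
After a key feature='present': P(strain 1) = 0.45·0.3497 / (0.45·0.3497 + 0.1·0.6503) ≈ 0.7076
After a secondary marker='observed': P(strain 1) = 0.2·0.7076 / (0.2·0.7076 + 0.15·0.2924) ≈ 0.7634
After a key feature='present': P(strain 1) = 0.45·0.7634 / (0.45·0.7634 + 0.1·0.2366) ≈ 0.9356

0.9356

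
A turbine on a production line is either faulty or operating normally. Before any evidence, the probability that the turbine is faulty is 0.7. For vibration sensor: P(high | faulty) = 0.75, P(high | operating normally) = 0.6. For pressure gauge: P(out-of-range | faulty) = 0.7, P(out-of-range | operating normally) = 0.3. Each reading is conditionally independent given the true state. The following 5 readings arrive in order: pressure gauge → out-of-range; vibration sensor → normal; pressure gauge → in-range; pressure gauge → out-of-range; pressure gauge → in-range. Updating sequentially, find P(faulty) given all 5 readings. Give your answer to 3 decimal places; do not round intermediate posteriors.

0.593

After pressure gauge='out-of-range': P(faulty) = 0.7·0.7000 / (0.7·0.7000 + 0.3·0.3000) ≈ 0.8448
After vibration sensor='normal': P(faulty) = 0.25·0.8448 / (0.25·0.8448 + 0.4·0.1552) ≈ 0.7729
After pressure gauge='in-range': P(faulty) = 0.3·0.7729 / (0.3·0.7729 + 0.7·0.2271) ≈ 0.5932
After pressure gauge='out-of-range': P(faulty) = 0.7·0.5932 / (0.7·0.5932 + 0.3·0.4068) ≈ 0.7729
After pressure gauge='in-range': P(faulty) = 0.3·0.7729 / (0.3·0.7729 + 0.7·0.2271) ≈ 0.5932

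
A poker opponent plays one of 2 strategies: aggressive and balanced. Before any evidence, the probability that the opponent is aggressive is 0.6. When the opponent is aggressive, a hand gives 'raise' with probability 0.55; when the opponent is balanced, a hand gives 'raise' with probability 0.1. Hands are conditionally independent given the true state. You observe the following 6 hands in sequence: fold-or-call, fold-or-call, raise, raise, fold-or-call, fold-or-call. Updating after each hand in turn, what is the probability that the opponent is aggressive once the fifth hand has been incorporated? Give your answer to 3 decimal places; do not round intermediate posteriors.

After 'fold-or-call': P(aggressive) = 0.45·0.6000 / (0.45·0.6000 + 0.9·0.4000) ≈ 0.4286
After 'fold-or-call': P(aggressive) = 0.45·0.4286 / (0.45·0.4286 + 0.9·0.5714) ≈ 0.2727
After 'raise': P(aggressive) = 0.55·0.2727 / (0.55·0.2727 + 0.1·0.7273) ≈ 0.6735
After 'raise': P(aggressive) = 0.55·0.6735 / (0.55·0.6735 + 0.1·0.3265) ≈ 0.9190
After 'fold-or-call': P(aggressive) = 0.45·0.9190 / (0.45·0.9190 + 0.9·0.0810) ≈ 0.8501

0.850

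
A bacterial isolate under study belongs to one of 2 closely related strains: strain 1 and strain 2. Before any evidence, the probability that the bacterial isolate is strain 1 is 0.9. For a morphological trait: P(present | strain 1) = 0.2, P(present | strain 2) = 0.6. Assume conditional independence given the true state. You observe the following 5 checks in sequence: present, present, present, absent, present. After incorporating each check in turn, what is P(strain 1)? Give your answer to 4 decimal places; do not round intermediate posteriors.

0.1818

After 'present': P(strain 1) = 0.2·0.9000 / (0.2·0.9000 + 0.6·0.1000) ≈ 0.7500
After 'present': P(strain 1) = 0.2·0.7500 / (0.2·0.7500 + 0.6·0.2500) ≈ 0.5000
After 'present': P(strain 1) = 0.2·0.5000 / (0.2·0.5000 + 0.6·0.5000) ≈ 0.2500
After 'absent': P(strain 1) = 0.8·0.2500 / (0.8·0.2500 + 0.4·0.7500) ≈ 0.4000
After 'present': P(strain 1) = 0.2·0.4000 / (0.2·0.4000 + 0.6·0.6000) ≈ 0.1818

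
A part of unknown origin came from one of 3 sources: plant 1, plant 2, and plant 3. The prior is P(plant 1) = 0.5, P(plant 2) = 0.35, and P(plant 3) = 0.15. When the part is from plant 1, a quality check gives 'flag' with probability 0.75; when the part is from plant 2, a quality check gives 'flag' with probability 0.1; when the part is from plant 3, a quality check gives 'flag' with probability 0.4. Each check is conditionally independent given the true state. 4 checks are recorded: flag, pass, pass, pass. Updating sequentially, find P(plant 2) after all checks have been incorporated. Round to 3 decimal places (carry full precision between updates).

Apply Bayes' rule sequentially, carrying P(plant 2) forward.
After 'flag': normaliser = 0.75·0.5000 + 0.1·0.3500 + 0.4·0.1500; P(plant 1) ≈ 0.7979, P(plant 2) ≈ 0.0745, P(plant 3) ≈ 0.1277
After 'pass': normaliser = 0.25·0.7979 + 0.9·0.0745 + 0.6·0.1277; P(plant 1) ≈ 0.5814, P(plant 2) ≈ 0.1953, P(plant 3) ≈ 0.2233
After 'pass': normaliser = 0.25·0.5814 + 0.9·0.1953 + 0.6·0.2233; P(plant 1) ≈ 0.3194, P(plant 2) ≈ 0.3863, P(plant 3) ≈ 0.2943
After 'pass': normaliser = 0.25·0.3194 + 0.9·0.3863 + 0.6·0.2943; P(plant 1) ≈ 0.1322, P(plant 2) ≈ 0.5755, P(plant 3) ≈ 0.2923

0.576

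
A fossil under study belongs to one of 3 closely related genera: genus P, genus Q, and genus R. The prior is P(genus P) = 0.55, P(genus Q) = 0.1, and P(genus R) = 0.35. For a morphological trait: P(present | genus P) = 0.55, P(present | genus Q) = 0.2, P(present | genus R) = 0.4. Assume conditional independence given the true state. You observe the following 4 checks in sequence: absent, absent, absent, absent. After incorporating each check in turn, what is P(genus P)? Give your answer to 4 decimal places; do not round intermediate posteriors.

After 'absent': normaliser = 0.45·0.5500 + 0.8·0.1000 + 0.6·0.3500; P(genus P) ≈ 0.4605, P(genus Q) ≈ 0.1488, P(genus R) ≈ 0.3907
After 'absent': normaliser = 0.45·0.4605 + 0.8·0.1488 + 0.6·0.3907; P(genus P) ≈ 0.3696, P(genus Q) ≈ 0.2124, P(genus R) ≈ 0.4181
After 'absent': normaliser = 0.45·0.3696 + 0.8·0.2124 + 0.6·0.4181; P(genus P) ≈ 0.2833, P(genus Q) ≈ 0.2894, P(genus R) ≈ 0.4273
After 'absent': normaliser = 0.45·0.2833 + 0.8·0.2894 + 0.6·0.4273; P(genus P) ≈ 0.2072, P(genus Q) ≈ 0.3762, P(genus R) ≈ 0.4166

0.2072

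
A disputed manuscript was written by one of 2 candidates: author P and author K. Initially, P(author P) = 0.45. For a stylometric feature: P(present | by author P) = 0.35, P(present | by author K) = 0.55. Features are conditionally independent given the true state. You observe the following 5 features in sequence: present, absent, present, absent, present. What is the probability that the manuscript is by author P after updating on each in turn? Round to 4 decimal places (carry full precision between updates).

0.3055

After 'present': P(author P) = 0.35·0.4500 / (0.35·0.4500 + 0.55·0.5500) ≈ 0.3424
After 'absent': P(author P) = 0.65·0.3424 / (0.65·0.3424 + 0.45·0.6576) ≈ 0.4292
After 'present': P(author P) = 0.35·0.4292 / (0.35·0.4292 + 0.55·0.5708) ≈ 0.3237
After 'absent': P(author P) = 0.65·0.3237 / (0.65·0.3237 + 0.45·0.6763) ≈ 0.4087
After 'present': P(author P) = 0.35·0.4087 / (0.35·0.4087 + 0.55·0.5913) ≈ 0.3055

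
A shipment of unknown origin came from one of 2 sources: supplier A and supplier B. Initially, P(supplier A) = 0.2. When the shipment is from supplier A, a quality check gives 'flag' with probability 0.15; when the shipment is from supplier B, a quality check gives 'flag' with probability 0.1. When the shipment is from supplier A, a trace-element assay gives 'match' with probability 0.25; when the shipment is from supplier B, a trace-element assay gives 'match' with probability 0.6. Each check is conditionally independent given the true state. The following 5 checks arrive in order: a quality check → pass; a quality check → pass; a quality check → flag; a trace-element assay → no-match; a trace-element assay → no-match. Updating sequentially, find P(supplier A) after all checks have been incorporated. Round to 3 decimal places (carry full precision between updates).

0.540

Each posterior becomes the prior for the next update.
After a quality check='pass': P(supplier A) = 0.85·0.2000 / (0.85·0.2000 + 0.9·0.8000) ≈ 0.1910
After a quality check='pass': P(supplier A) = 0.85·0.1910 / (0.85·0.1910 + 0.9·0.8090) ≈ 0.1823
After a quality check='flag': P(supplier A) = 0.15·0.1823 / (0.15·0.1823 + 0.1·0.8177) ≈ 0.2507
After a trace-element assay='no-match': P(supplier A) = 0.75·0.2507 / (0.75·0.2507 + 0.4·0.7493) ≈ 0.3854
After a trace-element assay='no-match': P(supplier A) = 0.75·0.3854 / (0.75·0.3854 + 0.4·0.6146) ≈ 0.5404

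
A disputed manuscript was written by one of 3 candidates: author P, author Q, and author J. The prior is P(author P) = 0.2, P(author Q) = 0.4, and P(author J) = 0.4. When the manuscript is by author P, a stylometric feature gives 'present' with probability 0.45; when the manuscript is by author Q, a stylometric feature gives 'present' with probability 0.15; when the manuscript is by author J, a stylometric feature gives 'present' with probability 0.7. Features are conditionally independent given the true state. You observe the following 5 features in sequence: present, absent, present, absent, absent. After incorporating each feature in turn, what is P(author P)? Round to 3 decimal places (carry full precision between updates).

0.384

Each posterior becomes the prior for the next update.
After 'present': normaliser = 0.45·0.2000 + 0.15·0.4000 + 0.7·0.4000; P(author P) ≈ 0.2093, P(author Q) ≈ 0.1395, P(author J) ≈ 0.6512
After 'absent': normaliser = 0.55·0.2093 + 0.85·0.1395 + 0.3·0.6512; P(author P) ≈ 0.2683, P(author Q) ≈ 0.2764, P(author J) ≈ 0.4553
After 'present': normaliser = 0.45·0.2683 + 0.15·0.2764 + 0.7·0.4553; P(author P) ≈ 0.2511, P(author Q) ≈ 0.0862, P(author J) ≈ 0.6627
After 'absent': normaliser = 0.55·0.2511 + 0.85·0.0862 + 0.3·0.6627; P(author P) ≈ 0.3366, P(author Q) ≈ 0.1787, P(author J) ≈ 0.4847
After 'absent': normaliser = 0.55·0.3366 + 0.85·0.1787 + 0.3·0.4847; P(author P) ≈ 0.3838, P(author Q) ≈ 0.3148, P(author J) ≈ 0.3014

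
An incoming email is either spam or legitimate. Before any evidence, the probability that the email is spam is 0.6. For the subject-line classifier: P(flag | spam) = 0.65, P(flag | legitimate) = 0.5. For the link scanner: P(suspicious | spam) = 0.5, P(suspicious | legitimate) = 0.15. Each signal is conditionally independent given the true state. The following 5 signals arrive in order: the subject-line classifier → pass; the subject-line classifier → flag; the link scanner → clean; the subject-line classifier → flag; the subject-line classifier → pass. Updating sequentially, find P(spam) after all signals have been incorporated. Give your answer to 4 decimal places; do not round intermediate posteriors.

0.4222

After the subject-line classifier='pass': P(spam) = 0.35·0.6000 / (0.35·0.6000 + 0.5·0.4000) ≈ 0.5122
After the subject-line classifier='flag': P(spam) = 0.65·0.5122 / (0.65·0.5122 + 0.5·0.4878) ≈ 0.5772
After the link scanner='clean': P(spam) = 0.5·0.5772 / (0.5·0.5772 + 0.85·0.4228) ≈ 0.4454
After the subject-line classifier='flag': P(spam) = 0.65·0.4454 / (0.65·0.4454 + 0.5·0.5546) ≈ 0.5107
After the subject-line classifier='pass': P(spam) = 0.35·0.5107 / (0.35·0.5107 + 0.5·0.4893) ≈ 0.4222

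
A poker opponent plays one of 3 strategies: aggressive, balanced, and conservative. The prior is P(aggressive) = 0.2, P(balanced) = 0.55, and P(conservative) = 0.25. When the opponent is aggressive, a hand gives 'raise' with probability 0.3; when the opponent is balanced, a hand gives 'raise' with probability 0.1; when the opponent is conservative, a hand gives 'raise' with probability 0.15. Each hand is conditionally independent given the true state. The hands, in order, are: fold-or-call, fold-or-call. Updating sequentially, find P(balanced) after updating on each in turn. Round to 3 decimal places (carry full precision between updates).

After 'fold-or-call': normaliser = 0.7·0.2000 + 0.9·0.5500 + 0.85·0.2500; P(aggressive) ≈ 0.1652, P(balanced) ≈ 0.5841, P(conservative) ≈ 0.2507
After 'fold-or-call': normaliser = 0.7·0.1652 + 0.9·0.5841 + 0.85·0.2507; P(aggressive) ≈ 0.1353, P(balanced) ≈ 0.6152, P(conservative) ≈ 0.2494

0.615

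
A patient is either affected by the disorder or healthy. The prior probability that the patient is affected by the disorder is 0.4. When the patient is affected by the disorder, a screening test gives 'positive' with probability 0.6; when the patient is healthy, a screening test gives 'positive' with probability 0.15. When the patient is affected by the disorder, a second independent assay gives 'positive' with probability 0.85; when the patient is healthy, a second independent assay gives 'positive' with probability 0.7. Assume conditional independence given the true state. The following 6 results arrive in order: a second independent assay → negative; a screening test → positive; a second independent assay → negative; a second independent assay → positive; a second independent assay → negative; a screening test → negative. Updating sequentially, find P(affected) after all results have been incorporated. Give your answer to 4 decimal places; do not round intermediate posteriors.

0.1600

After a second independent assay='negative': P(affected) = 0.15·0.4000 / (0.15·0.4000 + 0.3·0.6000) ≈ 0.2500
After a screening test='positive': P(affected) = 0.6·0.2500 / (0.6·0.2500 + 0.15·0.7500) ≈ 0.5714
After a second independent assay='negative': P(affected) = 0.15·0.5714 / (0.15·0.5714 + 0.3·0.4286) ≈ 0.4000
After a second independent assay='positive': P(affected) = 0.85·0.4000 / (0.85·0.4000 + 0.7·0.6000) ≈ 0.4474
After a second independent assay='negative': P(affected) = 0.15·0.4474 / (0.15·0.4474 + 0.3·0.5526) ≈ 0.2881
After a screening test='negative': P(affected) = 0.4·0.2881 / (0.4·0.2881 + 0.85·0.7119) ≈ 0.1600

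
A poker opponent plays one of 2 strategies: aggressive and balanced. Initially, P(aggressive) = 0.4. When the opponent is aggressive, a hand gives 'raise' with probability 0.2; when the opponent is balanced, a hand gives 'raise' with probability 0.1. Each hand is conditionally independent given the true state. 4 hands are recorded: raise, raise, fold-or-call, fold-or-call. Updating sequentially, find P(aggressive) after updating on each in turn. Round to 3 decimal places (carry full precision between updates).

0.678

After 'raise': P(aggressive) = 0.2·0.4000 / (0.2·0.4000 + 0.1·0.6000) ≈ 0.5714
After 'raise': P(aggressive) = 0.2·0.5714 / (0.2·0.5714 + 0.1·0.4286) ≈ 0.7273
After 'fold-or-call': P(aggressive) = 0.8·0.7273 / (0.8·0.7273 + 0.9·0.2727) ≈ 0.7033
After 'fold-or-call': P(aggressive) = 0.8·0.7033 / (0.8·0.7033 + 0.9·0.2967) ≈ 0.6781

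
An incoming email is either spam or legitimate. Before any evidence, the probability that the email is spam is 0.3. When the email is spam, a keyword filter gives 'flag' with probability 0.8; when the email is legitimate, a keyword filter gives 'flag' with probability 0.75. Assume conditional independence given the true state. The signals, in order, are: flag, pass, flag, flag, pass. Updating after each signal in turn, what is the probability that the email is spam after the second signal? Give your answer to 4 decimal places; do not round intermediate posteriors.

After 'flag': P(spam) = 0.8·0.3000 / (0.8·0.3000 + 0.75·0.7000) ≈ 0.3137
After 'pass': P(spam) = 0.2·0.3137 / (0.2·0.3137 + 0.25·0.6863) ≈ 0.2678

0.2678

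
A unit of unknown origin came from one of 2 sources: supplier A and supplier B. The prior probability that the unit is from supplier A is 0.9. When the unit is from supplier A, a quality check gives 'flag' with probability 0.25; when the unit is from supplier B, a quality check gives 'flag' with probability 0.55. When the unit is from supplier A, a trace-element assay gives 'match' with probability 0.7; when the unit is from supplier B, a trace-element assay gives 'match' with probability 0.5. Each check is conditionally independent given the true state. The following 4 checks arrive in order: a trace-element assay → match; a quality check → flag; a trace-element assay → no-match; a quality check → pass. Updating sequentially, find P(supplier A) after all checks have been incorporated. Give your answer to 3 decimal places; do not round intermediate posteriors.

0.851

After a trace-element assay='match': P(supplier A) = 0.7·0.9000 / (0.7·0.9000 + 0.5·0.1000) ≈ 0.9265
After a quality check='flag': P(supplier A) = 0.25·0.9265 / (0.25·0.9265 + 0.55·0.0735) ≈ 0.8514
After a trace-element assay='no-match': P(supplier A) = 0.3·0.8514 / (0.3·0.8514 + 0.5·0.1486) ≈ 0.7746
After a quality check='pass': P(supplier A) = 0.75·0.7746 / (0.75·0.7746 + 0.45·0.2254) ≈ 0.8514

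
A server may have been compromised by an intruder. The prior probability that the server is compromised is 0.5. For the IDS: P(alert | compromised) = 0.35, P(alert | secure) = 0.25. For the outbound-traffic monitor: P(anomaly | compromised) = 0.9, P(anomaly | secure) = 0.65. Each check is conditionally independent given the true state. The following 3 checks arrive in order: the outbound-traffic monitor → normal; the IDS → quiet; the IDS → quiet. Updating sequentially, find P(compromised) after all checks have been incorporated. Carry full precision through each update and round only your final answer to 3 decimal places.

0.177

Each posterior becomes the prior for the next update.
After the outbound-traffic monitor='normal': P(compromised) = 0.1·0.5000 / (0.1·0.5000 + 0.35·0.5000) ≈ 0.2222
After the IDS='quiet': P(compromised) = 0.65·0.2222 / (0.65·0.2222 + 0.75·0.7778) ≈ 0.1985
After the IDS='quiet': P(compromised) = 0.65·0.1985 / (0.65·0.1985 + 0.75·0.8015) ≈ 0.1767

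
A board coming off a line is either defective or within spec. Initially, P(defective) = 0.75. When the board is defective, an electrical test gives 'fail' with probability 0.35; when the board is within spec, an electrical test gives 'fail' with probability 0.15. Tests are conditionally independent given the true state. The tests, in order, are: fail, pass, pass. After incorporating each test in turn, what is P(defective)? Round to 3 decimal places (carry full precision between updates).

0.804

Each posterior becomes the prior for the next update.
After 'fail': P(defective) = 0.35·0.7500 / (0.35·0.7500 + 0.15·0.2500) ≈ 0.8750
After 'pass': P(defective) = 0.65·0.8750 / (0.65·0.8750 + 0.85·0.1250) ≈ 0.8426
After 'pass': P(defective) = 0.65·0.8426 / (0.65·0.8426 + 0.85·0.1574) ≈ 0.8037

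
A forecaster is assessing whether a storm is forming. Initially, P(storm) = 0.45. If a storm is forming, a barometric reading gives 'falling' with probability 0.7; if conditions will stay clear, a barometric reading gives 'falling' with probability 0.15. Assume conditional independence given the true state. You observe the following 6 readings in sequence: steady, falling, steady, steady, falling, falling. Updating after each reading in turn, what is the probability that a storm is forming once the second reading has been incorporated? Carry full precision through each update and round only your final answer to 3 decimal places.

0.574

Apply Bayes' rule sequentially, carrying P(storm) forward.
After 'steady': P(storm) = 0.3·0.4500 / (0.3·0.4500 + 0.85·0.5500) ≈ 0.2241
After 'falling': P(storm) = 0.7·0.2241 / (0.7·0.2241 + 0.15·0.7759) ≈ 0.5740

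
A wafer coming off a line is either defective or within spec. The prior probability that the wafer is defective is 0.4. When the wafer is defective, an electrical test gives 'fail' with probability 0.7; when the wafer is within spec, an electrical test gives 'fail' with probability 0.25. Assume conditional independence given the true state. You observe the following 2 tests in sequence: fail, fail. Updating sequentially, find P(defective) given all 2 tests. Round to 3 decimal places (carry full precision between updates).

Apply Bayes' rule sequentially, carrying P(defective) forward.
After 'fail': P(defective) = 0.7·0.4000 / (0.7·0.4000 + 0.25·0.6000) ≈ 0.6512
After 'fail': P(defective) = 0.7·0.6512 / (0.7·0.6512 + 0.25·0.3488) ≈ 0.8394

0.839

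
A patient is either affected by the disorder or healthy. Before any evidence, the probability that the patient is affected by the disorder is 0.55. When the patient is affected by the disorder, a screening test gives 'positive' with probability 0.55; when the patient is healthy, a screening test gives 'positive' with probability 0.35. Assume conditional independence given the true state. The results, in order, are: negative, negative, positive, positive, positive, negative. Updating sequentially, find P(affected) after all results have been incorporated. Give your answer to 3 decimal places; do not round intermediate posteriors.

0.611

After 'negative': P(affected) = 0.45·0.5500 / (0.45·0.5500 + 0.65·0.4500) ≈ 0.4583
After 'negative': P(affected) = 0.45·0.4583 / (0.45·0.4583 + 0.65·0.5417) ≈ 0.3694
After 'positive': P(affected) = 0.55·0.3694 / (0.55·0.3694 + 0.35·0.6306) ≈ 0.4793
After 'positive': P(affected) = 0.55·0.4793 / (0.55·0.4793 + 0.35·0.5207) ≈ 0.5913
After 'positive': P(affected) = 0.55·0.5913 / (0.55·0.5913 + 0.35·0.4087) ≈ 0.6945
After 'negative': P(affected) = 0.45·0.6945 / (0.45·0.6945 + 0.65·0.3055) ≈ 0.6115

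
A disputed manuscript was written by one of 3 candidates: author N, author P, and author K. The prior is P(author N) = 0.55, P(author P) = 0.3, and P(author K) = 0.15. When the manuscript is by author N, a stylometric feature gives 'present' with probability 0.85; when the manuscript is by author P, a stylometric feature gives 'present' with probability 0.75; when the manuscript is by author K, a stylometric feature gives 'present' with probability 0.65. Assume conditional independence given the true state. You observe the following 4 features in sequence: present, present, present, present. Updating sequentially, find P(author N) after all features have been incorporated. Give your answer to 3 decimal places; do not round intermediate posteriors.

Each posterior becomes the prior for the next update.
After 'present': normaliser = 0.85·0.5500 + 0.75·0.3000 + 0.65·0.1500; P(author N) ≈ 0.5918, P(author P) ≈ 0.2848, P(author K) ≈ 0.1234
After 'present': normaliser = 0.85·0.5918 + 0.75·0.2848 + 0.65·0.1234; P(author N) ≈ 0.6313, P(author P) ≈ 0.2681, P(author K) ≈ 0.1007
After 'present': normaliser = 0.85·0.6313 + 0.75·0.2681 + 0.65·0.1007; P(author N) ≈ 0.6682, P(author P) ≈ 0.2504, P(author K) ≈ 0.0815
After 'present': normaliser = 0.85·0.6682 + 0.75·0.2504 + 0.65·0.0815; P(author N) ≈ 0.7023, P(author P) ≈ 0.2322, P(author K) ≈ 0.0655

0.702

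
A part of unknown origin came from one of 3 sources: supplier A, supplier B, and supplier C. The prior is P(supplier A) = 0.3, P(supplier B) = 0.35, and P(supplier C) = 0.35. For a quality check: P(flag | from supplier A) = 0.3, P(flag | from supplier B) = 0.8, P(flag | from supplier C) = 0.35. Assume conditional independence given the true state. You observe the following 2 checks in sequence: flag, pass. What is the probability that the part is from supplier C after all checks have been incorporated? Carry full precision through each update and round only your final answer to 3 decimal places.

0.401

Each posterior becomes the prior for the next update.
After 'flag': normaliser = 0.3·0.3000 + 0.8·0.3500 + 0.35·0.3500; P(supplier A) ≈ 0.1827, P(supplier B) ≈ 0.5685, P(supplier C) ≈ 0.2487
After 'pass': normaliser = 0.7·0.1827 + 0.2·0.5685 + 0.65·0.2487; P(supplier A) ≈ 0.3172, P(supplier B) ≈ 0.2819, P(supplier C) ≈ 0.4009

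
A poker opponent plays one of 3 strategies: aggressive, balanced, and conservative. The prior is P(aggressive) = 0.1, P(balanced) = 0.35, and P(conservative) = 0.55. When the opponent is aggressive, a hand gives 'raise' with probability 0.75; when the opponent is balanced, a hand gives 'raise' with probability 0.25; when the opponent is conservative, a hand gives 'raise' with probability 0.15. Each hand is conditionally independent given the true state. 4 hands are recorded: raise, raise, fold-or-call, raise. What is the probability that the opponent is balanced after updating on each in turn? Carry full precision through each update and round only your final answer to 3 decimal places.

After 'raise': normaliser = 0.75·0.1000 + 0.25·0.3500 + 0.15·0.5500; P(aggressive) ≈ 0.3061, P(balanced) ≈ 0.3571, P(conservative) ≈ 0.3367
After 'raise': normaliser = 0.75·0.3061 + 0.25·0.3571 + 0.15·0.3367; P(aggressive) ≈ 0.6215, P(balanced) ≈ 0.2417, P(conservative) ≈ 0.1367
After 'fold-or-call': normaliser = 0.25·0.6215 + 0.75·0.2417 + 0.85·0.1367; P(aggressive) ≈ 0.3431, P(balanced) ≈ 0.4003, P(conservative) ≈ 0.2566
After 'raise': normaliser = 0.75·0.3431 + 0.25·0.4003 + 0.15·0.2566; P(aggressive) ≈ 0.6500, P(balanced) ≈ 0.2528, P(conservative) ≈ 0.0972

0.253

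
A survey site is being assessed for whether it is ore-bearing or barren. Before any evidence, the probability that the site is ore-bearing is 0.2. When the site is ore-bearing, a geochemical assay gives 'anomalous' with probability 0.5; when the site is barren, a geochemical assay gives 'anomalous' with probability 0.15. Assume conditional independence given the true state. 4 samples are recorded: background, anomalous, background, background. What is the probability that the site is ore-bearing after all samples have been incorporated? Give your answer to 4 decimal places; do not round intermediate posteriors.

0.1450

Each posterior becomes the prior for the next update.
After 'background': P(ore) = 0.5·0.2000 / (0.5·0.2000 + 0.85·0.8000) ≈ 0.1282
After 'anomalous': P(ore) = 0.5·0.1282 / (0.5·0.1282 + 0.15·0.8718) ≈ 0.3289
After 'background': P(ore) = 0.5·0.3289 / (0.5·0.3289 + 0.85·0.6711) ≈ 0.2238
After 'background': P(ore) = 0.5·0.2238 / (0.5·0.2238 + 0.85·0.7762) ≈ 0.1450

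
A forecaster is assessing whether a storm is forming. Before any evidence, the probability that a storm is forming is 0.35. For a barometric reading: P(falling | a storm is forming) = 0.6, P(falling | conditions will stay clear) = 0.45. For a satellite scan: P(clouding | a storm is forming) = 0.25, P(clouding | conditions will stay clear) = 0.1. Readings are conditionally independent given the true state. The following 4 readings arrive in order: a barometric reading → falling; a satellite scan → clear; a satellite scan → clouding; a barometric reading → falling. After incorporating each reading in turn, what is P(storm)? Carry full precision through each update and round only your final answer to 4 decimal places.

After a barometric reading='falling': P(storm) = 0.6·0.3500 / (0.6·0.3500 + 0.45·0.6500) ≈ 0.4179
After a satellite scan='clear': P(storm) = 0.75·0.4179 / (0.75·0.4179 + 0.9·0.5821) ≈ 0.3743
After a satellite scan='clouding': P(storm) = 0.25·0.3743 / (0.25·0.3743 + 0.1·0.6257) ≈ 0.5993
After a barometric reading='falling': P(storm) = 0.6·0.5993 / (0.6·0.5993 + 0.45·0.4007) ≈ 0.6660

0.6660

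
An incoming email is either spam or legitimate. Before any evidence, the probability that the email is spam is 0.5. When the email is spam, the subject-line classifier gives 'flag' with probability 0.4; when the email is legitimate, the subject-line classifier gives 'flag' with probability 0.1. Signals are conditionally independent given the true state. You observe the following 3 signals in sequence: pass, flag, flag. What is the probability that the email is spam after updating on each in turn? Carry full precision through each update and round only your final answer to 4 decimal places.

After 'pass': P(spam) = 0.6·0.5000 / (0.6·0.5000 + 0.9·0.5000) ≈ 0.4000
After 'flag': P(spam) = 0.4·0.4000 / (0.4·0.4000 + 0.1·0.6000) ≈ 0.7273
After 'flag': P(spam) = 0.4·0.7273 / (0.4·0.7273 + 0.1·0.2727) ≈ 0.9143

0.9143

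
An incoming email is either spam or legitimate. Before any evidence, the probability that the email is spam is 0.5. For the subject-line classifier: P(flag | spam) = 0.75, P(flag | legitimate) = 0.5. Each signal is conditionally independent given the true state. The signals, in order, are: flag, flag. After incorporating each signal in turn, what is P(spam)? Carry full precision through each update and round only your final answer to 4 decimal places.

Each posterior becomes the prior for the next update.
After 'flag': P(spam) = 0.75·0.5000 / (0.75·0.5000 + 0.5·0.5000) ≈ 0.6000
After 'flag': P(spam) = 0.75·0.6000 / (0.75·0.6000 + 0.5·0.4000) ≈ 0.6923

0.6923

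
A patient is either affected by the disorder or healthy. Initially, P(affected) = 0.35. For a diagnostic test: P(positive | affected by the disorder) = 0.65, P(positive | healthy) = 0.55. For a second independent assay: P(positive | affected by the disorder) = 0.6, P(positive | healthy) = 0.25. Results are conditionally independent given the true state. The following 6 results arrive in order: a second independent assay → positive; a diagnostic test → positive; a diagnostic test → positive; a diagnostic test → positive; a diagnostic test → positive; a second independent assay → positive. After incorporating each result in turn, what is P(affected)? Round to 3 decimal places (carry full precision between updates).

After a second independent assay='positive': P(affected) = 0.6·0.3500 / (0.6·0.3500 + 0.25·0.6500) ≈ 0.5638
After a diagnostic test='positive': P(affected) = 0.65·0.5638 / (0.65·0.5638 + 0.55·0.4362) ≈ 0.6043
After a diagnostic test='positive': P(affected) = 0.65·0.6043 / (0.65·0.6043 + 0.55·0.3957) ≈ 0.6435
After a diagnostic test='positive': P(affected) = 0.65·0.6435 / (0.65·0.6435 + 0.55·0.3565) ≈ 0.6808
After a diagnostic test='positive': P(affected) = 0.65·0.6808 / (0.65·0.6808 + 0.55·0.3192) ≈ 0.7160
After a second independent assay='positive': P(affected) = 0.6·0.7160 / (0.6·0.7160 + 0.25·0.2840) ≈ 0.8582

0.858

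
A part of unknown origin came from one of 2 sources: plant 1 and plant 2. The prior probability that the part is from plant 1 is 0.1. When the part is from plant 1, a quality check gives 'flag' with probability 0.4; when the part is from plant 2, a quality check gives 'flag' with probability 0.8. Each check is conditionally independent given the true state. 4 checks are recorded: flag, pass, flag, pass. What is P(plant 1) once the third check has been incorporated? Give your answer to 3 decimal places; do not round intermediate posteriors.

Apply Bayes' rule sequentially, carrying P(plant 1) forward.
After 'flag': P(plant 1) = 0.4·0.1000 / (0.4·0.1000 + 0.8·0.9000) ≈ 0.0526
After 'pass': P(plant 1) = 0.6·0.0526 / (0.6·0.0526 + 0.2·0.9474) ≈ 0.1429
After 'flag': P(plant 1) = 0.4·0.1429 / (0.4·0.1429 + 0.8·0.8571) ≈ 0.0769

0.077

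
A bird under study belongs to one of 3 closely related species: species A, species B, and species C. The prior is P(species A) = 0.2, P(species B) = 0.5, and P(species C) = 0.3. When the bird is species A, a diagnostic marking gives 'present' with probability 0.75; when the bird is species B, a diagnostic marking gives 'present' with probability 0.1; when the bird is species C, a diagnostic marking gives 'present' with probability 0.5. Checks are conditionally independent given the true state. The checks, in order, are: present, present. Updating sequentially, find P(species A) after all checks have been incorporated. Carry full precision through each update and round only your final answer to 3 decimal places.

0.584

After 'present': normaliser = 0.75·0.2000 + 0.1·0.5000 + 0.5·0.3000; P(species A) ≈ 0.4286, P(species B) ≈ 0.1429, P(species C) ≈ 0.4286
After 'present': normaliser = 0.75·0.4286 + 0.1·0.1429 + 0.5·0.4286; P(species A) ≈ 0.5844, P(species B) ≈ 0.0260, P(species C) ≈ 0.3896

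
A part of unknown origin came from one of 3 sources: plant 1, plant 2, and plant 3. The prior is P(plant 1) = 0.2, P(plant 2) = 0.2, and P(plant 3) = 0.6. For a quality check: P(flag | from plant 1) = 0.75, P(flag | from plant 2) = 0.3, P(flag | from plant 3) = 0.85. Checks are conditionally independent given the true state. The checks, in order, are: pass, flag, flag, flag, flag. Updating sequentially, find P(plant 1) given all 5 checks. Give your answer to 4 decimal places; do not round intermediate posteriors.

After 'pass': normaliser = 0.25·0.2000 + 0.7·0.2000 + 0.15·0.6000; P(plant 1) ≈ 0.1786, P(plant 2) ≈ 0.5000, P(plant 3) ≈ 0.3214
After 'flag': normaliser = 0.75·0.1786 + 0.3·0.5000 + 0.85·0.3214; P(plant 1) ≈ 0.2404, P(plant 2) ≈ 0.2692, P(plant 3) ≈ 0.4904
After 'flag': normaliser = 0.75·0.2404 + 0.3·0.2692 + 0.85·0.4904; P(plant 1) ≈ 0.2660, P(plant 2) ≈ 0.1191, P(plant 3) ≈ 0.6149
After 'flag': normaliser = 0.75·0.2660 + 0.3·0.1191 + 0.85·0.6149; P(plant 1) ≈ 0.2632, P(plant 2) ≈ 0.0472, P(plant 3) ≈ 0.6896
After 'flag': normaliser = 0.75·0.2632 + 0.3·0.0472 + 0.85·0.6896; P(plant 1) ≈ 0.2474, P(plant 2) ≈ 0.0177, P(plant 3) ≈ 0.7348

0.2474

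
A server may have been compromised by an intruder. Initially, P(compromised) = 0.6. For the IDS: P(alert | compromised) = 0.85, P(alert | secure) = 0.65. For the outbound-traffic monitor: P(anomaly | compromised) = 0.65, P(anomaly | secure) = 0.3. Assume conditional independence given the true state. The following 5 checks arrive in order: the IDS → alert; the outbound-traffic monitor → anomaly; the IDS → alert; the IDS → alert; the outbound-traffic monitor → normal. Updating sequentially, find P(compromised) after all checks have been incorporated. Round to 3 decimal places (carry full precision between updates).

0.784

Apply Bayes' rule sequentially, carrying P(compromised) forward.
After the IDS='alert': P(compromised) = 0.85·0.6000 / (0.85·0.6000 + 0.65·0.4000) ≈ 0.6623
After the outbound-traffic monitor='anomaly': P(compromised) = 0.65·0.6623 / (0.65·0.6623 + 0.3·0.3377) ≈ 0.8095
After the IDS='alert': P(compromised) = 0.85·0.8095 / (0.85·0.8095 + 0.65·0.1905) ≈ 0.8475
After the IDS='alert': P(compromised) = 0.85·0.8475 / (0.85·0.8475 + 0.65·0.1525) ≈ 0.8790
After the outbound-traffic monitor='normal': P(compromised) = 0.35·0.8790 / (0.35·0.8790 + 0.7·0.1210) ≈ 0.7842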